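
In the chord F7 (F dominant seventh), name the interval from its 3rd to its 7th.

F7 (F dominant seventh) is spelled F-A-C-E♭.
That puts A below E♭.
From A to E♭: 6 semitones over a fifth = diminished.
That tritone between 3rd and 7th is what gives the dominant seventh its pull toward resolution.

diminished fifth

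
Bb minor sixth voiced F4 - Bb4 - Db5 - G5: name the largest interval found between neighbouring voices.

Adjacent intervals: F4→Bb4 = perfect fourth; Bb4→Db5 = minor third; Db5→G5 = augmented fourth.
The largest is Db5 to G5, an augmented fourth (6 semitones).

A4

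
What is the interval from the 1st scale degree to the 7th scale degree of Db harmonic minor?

M7

Db harmonic minor: Db Eb Fb Gb Ab Bbb C.
1st scale degree = Db; degree 7 = C.
From Db to C is 11 semitones, exactly the major seventh.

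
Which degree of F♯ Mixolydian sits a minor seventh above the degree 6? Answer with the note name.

The scale is F♯ G♯ A♯ B C♯ D♯ E.
The degree 6 is D♯; a minor seventh above that is C♯ — scale degree 5.

C#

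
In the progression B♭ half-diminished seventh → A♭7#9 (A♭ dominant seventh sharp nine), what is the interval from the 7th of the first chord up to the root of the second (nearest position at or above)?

B♭ half-diminished seventh has A♭ as its 7th, and A♭7#9 (A♭ dominant seventh sharp nine) has A♭ as its root.
A♭ up to A♭ spans 1 letter names and 0 semitones — a perfect unison.

perfect unison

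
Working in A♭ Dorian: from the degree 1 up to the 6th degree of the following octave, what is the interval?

major thirteenth

The scale runs A♭ B♭ C♭ D♭ E♭ F G♭.
The degree 1 is A♭ and the degree 6 (up an octave) is F.
Counting 13 letters and 21 half steps from A♭ gives a major thirteenth.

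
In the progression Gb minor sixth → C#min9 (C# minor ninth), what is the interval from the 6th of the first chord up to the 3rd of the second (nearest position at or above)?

augmented 1st

Gb minor sixth has Eb as its 6th, and C#min9 (C# minor ninth) has E as its 3rd.
From Eb to E: 1 semitone over a unison = augmented.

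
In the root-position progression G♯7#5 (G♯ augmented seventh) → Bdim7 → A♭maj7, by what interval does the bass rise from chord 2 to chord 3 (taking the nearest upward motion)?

diminished 7th

The roots are B and A♭.
B up to A♭ is 9 semitones, a whole step narrower than a major seventh, so the interval is diminished.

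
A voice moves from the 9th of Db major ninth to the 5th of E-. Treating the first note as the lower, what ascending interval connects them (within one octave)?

A5

The 9th of Db major ninth is Eb; the 5th of E- is B.
5 letter names make it a fifth; at 8 semitones (a half step wider than perfect) the quality is augmented.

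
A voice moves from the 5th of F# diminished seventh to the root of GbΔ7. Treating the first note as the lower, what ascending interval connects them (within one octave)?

The 5th of F# diminished seventh is C; the root of GbΔ7 is Gb.
5 letter names make it a fifth; at 6 semitones (a half step narrower than perfect) the quality is diminished.

d5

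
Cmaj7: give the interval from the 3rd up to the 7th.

perfect fifth

C major seventh: C E G B.
So we need the interval from E up to B.
E up to B spans 5 letter names and 7 semitones — a perfect fifth.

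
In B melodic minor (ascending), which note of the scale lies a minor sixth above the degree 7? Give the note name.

F#

The scale is B C# D E F# G# A#.
The degree 7 is A#; a minor sixth above that is F# — scale degree 5.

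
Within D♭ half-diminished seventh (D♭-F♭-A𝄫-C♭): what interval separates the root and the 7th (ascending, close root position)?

The root is D♭ and the 7th is C♭.
7 letter names make it a seventh; at 10 semitones (a half step narrower than major) the quality is minor.

minor 7th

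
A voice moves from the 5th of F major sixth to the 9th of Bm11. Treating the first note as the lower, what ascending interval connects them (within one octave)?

The 5th of F major sixth is C; the 9th of Bm11 is C♯.
C up to C♯ is 1 semitone, a half step wider than a perfect unison, so the interval is augmented.

augmented 1st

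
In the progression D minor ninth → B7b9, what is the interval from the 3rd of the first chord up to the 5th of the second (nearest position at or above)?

D minor ninth has F as its 3rd, and B7b9 has F♯ as its 5th.
F up to F♯ is 1 semitone, a half step wider than a perfect unison, so the interval is augmented.

augmented unison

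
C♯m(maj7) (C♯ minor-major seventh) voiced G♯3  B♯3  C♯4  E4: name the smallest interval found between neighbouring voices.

m2

Adjacent intervals: G♯3→B♯3 = major third; B♯3→C♯4 = minor second; C♯4→E4 = minor third.
The smallest is B♯3 to C♯4, a minor second (1 semitone).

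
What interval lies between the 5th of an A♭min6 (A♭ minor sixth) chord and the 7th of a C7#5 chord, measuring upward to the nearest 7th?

perfect fifth

The 5th of A♭min6 (A♭ minor sixth) is E♭; the 7th of C7#5 is B♭.
Counting 5 letters and 7 half steps from E♭ gives a perfect fifth.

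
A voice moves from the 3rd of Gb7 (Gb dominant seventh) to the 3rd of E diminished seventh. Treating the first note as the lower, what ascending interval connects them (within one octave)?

major sixth

The 3rd of Gb7 (Gb dominant seventh) is Bb; the 3rd of E diminished seventh is G.
From Bb to G is 9 semitones, exactly the major sixth.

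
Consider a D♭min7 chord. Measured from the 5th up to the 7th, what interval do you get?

minor 3rd

Spelling the chord: D♭–F♭–A♭–C♭.
The 5th is A♭ and the 7th is C♭.
From A♭ to C♭: 3 semitones over a third = minor.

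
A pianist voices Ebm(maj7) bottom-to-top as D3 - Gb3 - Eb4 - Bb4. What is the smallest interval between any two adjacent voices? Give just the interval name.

diminished fourth

Adjacent intervals: D3→Gb3 = diminished fourth; Gb3→Eb4 = major sixth; Eb4→Bb4 = perfect fifth.
The smallest is D3 to Gb3, a diminished fourth (4 semitones).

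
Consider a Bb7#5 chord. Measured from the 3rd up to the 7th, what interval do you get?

Bbaug7 (Bb augmented seventh) is spelled Bb D F# Ab.
The 3rd is D and the 7th is Ab.
5 letter names make it a fifth; at 6 semitones (a half step narrower than perfect) the quality is diminished.

diminished fifth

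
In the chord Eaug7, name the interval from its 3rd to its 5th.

major third

E augmented seventh is spelled E-G♯-B♯-D.
The 3rd is G♯ and the 5th is B♯.
From G♯ to B♯ is 4 semitones, exactly the major third.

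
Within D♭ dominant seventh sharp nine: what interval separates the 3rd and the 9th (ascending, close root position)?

D♭7#9: D♭, F, A♭, C♭, E.
So we need the interval from F up to E.
From F to E is 11 semitones, exactly the major seventh.

major seventh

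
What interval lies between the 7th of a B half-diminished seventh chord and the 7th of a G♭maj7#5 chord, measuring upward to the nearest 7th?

minor 6th

The 7th of B half-diminished seventh is A; the 7th of G♭maj7#5 is F.
6 letter names make it a sixth; at 8 semitones (a half step narrower than major) the quality is minor.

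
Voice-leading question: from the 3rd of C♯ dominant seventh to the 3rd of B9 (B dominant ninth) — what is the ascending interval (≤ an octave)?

m7

C♯ dominant seventh has E♯ as its 3rd, and B9 (B dominant ninth) has D♯ as its 3rd.
7 letter names make it a seventh; at 10 semitones (a half step narrower than major) the quality is minor.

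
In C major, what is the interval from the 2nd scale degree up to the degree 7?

M6

The scale runs C D E F G A B.
So we need the interval from D up to B.
From D to B is 9 semitones, exactly the major sixth.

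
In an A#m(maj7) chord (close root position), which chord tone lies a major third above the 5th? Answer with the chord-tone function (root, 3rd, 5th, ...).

7th

Spelling the chord: A#, C#, E#, G##.
The 5th is E#. A major third above E# is G##.
G## is the chord's 7th.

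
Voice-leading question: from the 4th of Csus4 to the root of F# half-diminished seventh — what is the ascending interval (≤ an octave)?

augmented unison

Csus4 has F as its 4th, and F# half-diminished seventh has F# as its root.
From F to F#: 1 semitone over a unison = augmented.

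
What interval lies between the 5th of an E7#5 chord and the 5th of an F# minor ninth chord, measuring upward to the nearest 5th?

The 5th of E7#5 is B#; the 5th of F# minor ninth is C#.
B# up to C# is 1 semitone, a half step narrower than a major second, so the interval is minor.

minor second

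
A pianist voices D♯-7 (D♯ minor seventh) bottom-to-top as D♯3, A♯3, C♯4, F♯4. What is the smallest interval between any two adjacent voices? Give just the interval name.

minor 3rd

Adjacent intervals: D♯3→A♯3 = perfect fifth; A♯3→C♯4 = minor third; C♯4→F♯4 = perfect fourth.
The smallest is A♯3 to C♯4, a minor third (3 semitones).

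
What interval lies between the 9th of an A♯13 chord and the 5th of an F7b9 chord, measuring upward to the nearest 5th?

The 9th of A♯13 is B♯; the 5th of F7b9 is C.
From B♯ to C: 0 semitones over a second = diminished.

diminished second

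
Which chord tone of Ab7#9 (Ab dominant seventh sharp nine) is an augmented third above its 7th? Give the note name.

B

Ab7#9: Ab, C, Eb, Gb, B.
The 7th is Gb. An augmented third above Gb is B.
B is the chord's 9th.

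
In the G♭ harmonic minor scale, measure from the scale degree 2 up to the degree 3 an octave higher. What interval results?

The scale runs G♭ A♭ B𝄫 C♭ D♭ E𝄫 F.
The scale degree 2 is A♭ and the scale degree 3 (up an octave) is B𝄫.
From A♭ to B𝄫: 13 semitones over a ninth = minor.

minor ninth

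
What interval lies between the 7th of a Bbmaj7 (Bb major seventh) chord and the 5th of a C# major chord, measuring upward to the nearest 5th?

major seventh

The 7th of Bbmaj7 (Bb major seventh) is A; the 5th of C# major is G#.
From A to G# is 11 semitones, exactly the major seventh.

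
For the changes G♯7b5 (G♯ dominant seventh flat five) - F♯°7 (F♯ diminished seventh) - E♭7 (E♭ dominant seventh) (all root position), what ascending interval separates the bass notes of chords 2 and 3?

The roots are F♯ and E♭.
F♯ up to E♭ is 9 semitones, a whole step narrower than a major seventh, so the interval is diminished.

diminished 7th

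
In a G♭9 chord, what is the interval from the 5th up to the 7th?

G♭9 is spelled G♭ B♭ D♭ F♭ A♭.
So we need the interval from D♭ up to F♭.
3 letter names make it a third; at 3 semitones (a half step narrower than major) the quality is minor.

minor 3rd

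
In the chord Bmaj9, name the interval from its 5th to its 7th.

major third

B major ninth: B–D♯–F♯–A♯–C♯.
So we need the interval from F♯ up to A♯.
Counting 3 letters and 4 half steps from F♯ gives a major third.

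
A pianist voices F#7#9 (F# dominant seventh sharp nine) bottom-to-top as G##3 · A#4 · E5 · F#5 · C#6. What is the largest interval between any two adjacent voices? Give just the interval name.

Adjacent intervals: G##3→A#4 = minor ninth; A#4→E5 = diminished fifth; E5→F#5 = major second; F#5→C#6 = perfect fifth.
The largest is G##3 to A#4, a minor ninth (13 semitones).

minor 9th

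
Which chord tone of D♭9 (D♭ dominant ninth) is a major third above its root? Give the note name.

The chord tones of D♭9 are D♭-F-A♭-C♭-E♭.
The root is D♭. A major third above D♭ is F.
F is the chord's 3rd.

F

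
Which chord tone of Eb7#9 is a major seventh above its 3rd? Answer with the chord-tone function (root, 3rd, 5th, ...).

Eb7#9 is spelled Eb–G–Bb–Db–F#.
The 3rd is G. A major seventh above G is F#.
F# is the chord's 9th.

9th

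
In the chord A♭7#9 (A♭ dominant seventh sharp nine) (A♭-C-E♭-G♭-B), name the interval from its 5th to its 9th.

augmented 5th

So we need the interval from E♭ up to B.
E♭ up to B is 8 semitones, a half step wider than a perfect fifth, so the interval is augmented.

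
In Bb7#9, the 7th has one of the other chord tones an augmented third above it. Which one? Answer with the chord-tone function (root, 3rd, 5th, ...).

Bb dominant seventh sharp nine is spelled Bb–D–F–Ab–C#.
The 7th is Ab. An augmented third above Ab is C#.
C# is the chord's 9th.

9th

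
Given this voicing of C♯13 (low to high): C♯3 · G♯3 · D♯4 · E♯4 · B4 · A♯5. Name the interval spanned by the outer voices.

The outer voices are C♯3 and A♯5.
C♯ up to A♯ spans 20 letter names and 33 semitones — a major 20th.

major 20th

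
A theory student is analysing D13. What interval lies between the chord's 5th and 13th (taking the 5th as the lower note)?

major ninth

D13 is spelled D-F#-A-C-E-B.
The 5th is A and the 13th is B.
A up to B spans 9 letter names and 14 semitones — a major ninth.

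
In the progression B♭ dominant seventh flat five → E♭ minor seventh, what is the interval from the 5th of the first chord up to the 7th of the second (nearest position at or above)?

major sixth

The 5th of B♭ dominant seventh flat five is F♭; the 7th of E♭ minor seventh is D♭.
Counting 6 letters and 9 half steps from F♭ gives a major sixth.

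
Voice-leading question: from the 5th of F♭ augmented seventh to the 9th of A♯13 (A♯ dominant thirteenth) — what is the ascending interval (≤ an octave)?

augmented seventh

F♭ augmented seventh has C as its 5th, and A♯13 (A♯ dominant thirteenth) has B♯ as its 9th.
C up to B♯ is 12 semitones, a half step wider than a major seventh, so the interval is augmented.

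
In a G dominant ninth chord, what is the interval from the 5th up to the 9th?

perfect fifth

G9 (G dominant ninth): G B D F A.
5th = D; 9th = A.
From D to A is 7 semitones, exactly the perfect fifth.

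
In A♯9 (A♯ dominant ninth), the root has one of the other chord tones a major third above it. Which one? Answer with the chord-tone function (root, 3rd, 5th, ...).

Spelling the chord: A♯–C𝄪–E♯–G♯–B♯.
The root is A♯. A major third above A♯ is C𝄪.
C𝄪 is the chord's 3rd.

3rd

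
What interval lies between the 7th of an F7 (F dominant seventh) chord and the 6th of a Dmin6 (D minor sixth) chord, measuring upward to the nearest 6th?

augmented fifth

The 7th of F7 (F dominant seventh) is Eb; the 6th of Dmin6 (D minor sixth) is B.
Eb up to B is 8 semitones, a half step wider than a perfect fifth, so the interval is augmented.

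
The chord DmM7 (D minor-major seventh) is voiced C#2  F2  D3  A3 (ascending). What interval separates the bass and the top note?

The outer voices are C#2 and A3.
C# up to A is 20 semitones, a half step narrower than a major thirteenth, so the interval is minor.

minor 13th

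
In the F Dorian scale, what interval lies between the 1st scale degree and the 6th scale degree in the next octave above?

Spelling the F Dorian scale: F G Ab Bb C D Eb.
1st scale degree = F; 6th degree (up an octave) = D.
Counting 13 letters and 21 half steps from F gives a major thirteenth.

major 13th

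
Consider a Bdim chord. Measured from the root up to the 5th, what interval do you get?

B° is spelled B, D, F.
That puts B below F.
B up to F is 6 semitones, a half step narrower than a perfect fifth, so the interval is diminished.

diminished fifth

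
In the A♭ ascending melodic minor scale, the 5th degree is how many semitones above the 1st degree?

The scale is A♭ B♭ C♭ D♭ E♭ F G.
A♭ up to E♭ is a perfect fifth — 7 semitones.

7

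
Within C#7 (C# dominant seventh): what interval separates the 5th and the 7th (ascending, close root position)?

minor third

C#7 (C# dominant seventh): C#-E#-G#-B.
That puts G# below B.
From G# to B: 3 semitones over a third = minor.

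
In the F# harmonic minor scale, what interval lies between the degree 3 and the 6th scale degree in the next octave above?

perfect eleventh

The scale runs F# G# A B C# D E#.
Degree 3 = A; 6th scale degree (up an octave) = D.
From A to D is 17 semitones, exactly the perfect eleventh.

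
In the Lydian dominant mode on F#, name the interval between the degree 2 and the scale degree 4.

The scale runs F# G# A# B# C# D# E.
That puts G# below B#.
From G# to B# is 4 semitones, exactly the major third.

major third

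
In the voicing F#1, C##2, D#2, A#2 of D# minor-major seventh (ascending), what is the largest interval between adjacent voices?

Adjacent intervals: F#1→C##2 = augmented fifth; C##2→D#2 = minor second; D#2→A#2 = perfect fifth.
The largest is F#1 to C##2, an augmented fifth (8 semitones).

A5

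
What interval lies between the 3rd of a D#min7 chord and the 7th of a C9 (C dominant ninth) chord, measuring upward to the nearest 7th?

D#min7 has F# as its 3rd, and C9 (C dominant ninth) has Bb as its 7th.
From F# to Bb: 4 semitones over a fourth = diminished.

diminished 4th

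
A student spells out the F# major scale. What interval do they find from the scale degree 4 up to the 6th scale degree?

Spelling the F# major scale: F# G# A# B C# D# E#.
The scale degree 4 is B and the scale degree 6 is D#.
B up to D# spans 3 letter names and 4 semitones — a major third.

major third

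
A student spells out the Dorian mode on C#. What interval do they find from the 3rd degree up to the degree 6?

augmented fourth

C# dorian: C# D# E F# G# A# B.
3rd degree = E; scale degree 6 = A#.
E up to A# is 6 semitones, a half step wider than a perfect fourth, so the interval is augmented.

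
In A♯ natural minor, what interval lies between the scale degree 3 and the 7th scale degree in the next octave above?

perfect 12th

Spelling A♯ natural minor: A♯ B♯ C♯ D♯ E♯ F♯ G♯.
Scale degree 3 = C♯; scale degree 7 (up an octave) = G♯.
Counting 12 letters and 19 half steps from C♯ gives a perfect twelfth.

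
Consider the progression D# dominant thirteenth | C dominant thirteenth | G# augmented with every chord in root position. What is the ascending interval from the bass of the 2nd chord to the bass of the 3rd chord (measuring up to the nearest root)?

augmented fifth

The roots are C and G#.
C up to G# is 8 semitones, a half step wider than a perfect fifth, so the interval is augmented.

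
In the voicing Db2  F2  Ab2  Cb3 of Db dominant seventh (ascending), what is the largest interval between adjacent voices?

Adjacent intervals: Db2→F2 = major third; F2→Ab2 = minor third; Ab2→Cb3 = minor third.
The largest is Db2 to F2, a major third (4 semitones).

major third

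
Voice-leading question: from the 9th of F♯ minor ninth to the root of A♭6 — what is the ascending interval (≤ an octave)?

The 9th of F♯ minor ninth is G♯; the root of A♭6 is A♭.
2 letter names make it a second; at 0 semitones (a whole step narrower than major) the quality is diminished.

diminished second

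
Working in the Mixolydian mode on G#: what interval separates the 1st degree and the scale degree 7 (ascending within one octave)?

minor seventh

G# mixolydian: G# A# B# C# D# E# F#.
So we need the interval from G# up to F#.
From G# to F#: 10 semitones over a seventh = minor.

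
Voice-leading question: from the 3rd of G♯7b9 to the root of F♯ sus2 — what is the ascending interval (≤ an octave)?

G♯7b9 has B♯ as its 3rd, and F♯ sus2 has F♯ as its root.
5 letter names make it a fifth; at 6 semitones (a half step narrower than perfect) the quality is diminished.

diminished fifth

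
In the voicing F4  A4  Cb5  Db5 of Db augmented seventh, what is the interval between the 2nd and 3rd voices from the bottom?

Those voices are A4 and Cb5.
From A to Cb: 2 semitones over a third = diminished.

diminished third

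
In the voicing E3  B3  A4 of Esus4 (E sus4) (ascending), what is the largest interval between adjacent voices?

m7

Adjacent intervals: E3→B3 = perfect fifth; B3→A4 = minor seventh.
The largest is B3 to A4, a minor seventh (10 semitones).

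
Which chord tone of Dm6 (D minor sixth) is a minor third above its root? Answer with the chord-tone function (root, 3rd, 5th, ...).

3rd

Dm6: D–F–A–B.
The root is D. A minor third above D is F.
F is the chord's 3rd.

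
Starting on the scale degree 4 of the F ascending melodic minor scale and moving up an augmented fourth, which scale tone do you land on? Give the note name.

The scale is F G Ab Bb C D E.
The scale degree 4 is Bb; an augmented fourth above that is E — scale degree 7.

E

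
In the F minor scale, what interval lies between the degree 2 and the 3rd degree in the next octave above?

minor 9th

The scale runs F G Ab Bb C Db Eb.
So we need the interval from G up to Ab.
9 letter names make it a ninth; at 13 semitones (a half step narrower than major) the quality is minor.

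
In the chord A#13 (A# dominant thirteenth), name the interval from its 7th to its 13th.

A#13 (A# dominant thirteenth) is spelled A# C## E# G# B# F##.
That puts G# below F##.
From G# to F## is 11 semitones, exactly the major seventh.

M7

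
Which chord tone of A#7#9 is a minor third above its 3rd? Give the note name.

A#7#9 is spelled A#–C##–E#–G#–B##.
The 3rd is C##. A minor third above C## is E#.
E# is the chord's 5th.

E#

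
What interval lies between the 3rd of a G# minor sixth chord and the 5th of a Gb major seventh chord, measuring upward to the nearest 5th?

G# minor sixth has B as its 3rd, and Gb major seventh has Db as its 5th.
3 letter names make it a third; at 2 semitones (a whole step narrower than major) the quality is diminished.

diminished third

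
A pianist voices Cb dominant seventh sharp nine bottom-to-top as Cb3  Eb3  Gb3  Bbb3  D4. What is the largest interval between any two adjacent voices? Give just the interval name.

Adjacent intervals: Cb3→Eb3 = major third; Eb3→Gb3 = minor third; Gb3→Bbb3 = minor third; Bbb3→D4 = augmented third.
The largest is Bbb3 to D4, an augmented third (5 semitones).

augmented 3rd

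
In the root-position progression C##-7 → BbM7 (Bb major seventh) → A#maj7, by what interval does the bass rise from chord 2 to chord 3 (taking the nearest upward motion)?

A7

The roots are Bb and A#.
7 letter names make it a seventh; at 12 semitones (a half step wider than major) the quality is augmented.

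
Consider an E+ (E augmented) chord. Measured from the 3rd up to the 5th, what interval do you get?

major third

The chord tones of E+ (E augmented) are E-G♯-B♯.
3rd = G♯; 5th = B♯.
Counting 3 letters and 4 half steps from G♯ gives a major third.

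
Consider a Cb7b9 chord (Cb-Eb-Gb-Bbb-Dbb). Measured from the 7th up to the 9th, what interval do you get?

That puts Bbb below Dbb.
From Bbb to Dbb: 3 semitones over a third = minor.

m3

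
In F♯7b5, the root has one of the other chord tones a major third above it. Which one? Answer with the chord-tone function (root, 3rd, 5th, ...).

3rd

Spelling the chord: F♯-A♯-C-E.
The root is F♯. A major third above F♯ is A♯.
A♯ is the chord's 3rd.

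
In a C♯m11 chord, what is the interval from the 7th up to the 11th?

perfect fifth

C♯m11 is spelled C♯-E-G♯-B-D♯-F♯.
7th = B; 11th = F♯.
B up to F♯ spans 5 letter names and 7 semitones — a perfect fifth.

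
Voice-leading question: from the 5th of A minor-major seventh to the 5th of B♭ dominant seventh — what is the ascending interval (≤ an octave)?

The 5th of A minor-major seventh is E; the 5th of B♭ dominant seventh is F.
E up to F is 1 semitone, a half step narrower than a major second, so the interval is minor.

minor second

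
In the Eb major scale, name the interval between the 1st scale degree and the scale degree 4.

Spelling the Eb major scale: Eb F G Ab Bb C D.
So we need the interval from Eb up to Ab.
Eb up to Ab spans 4 letter names and 5 semitones — a perfect fourth.

perfect fourth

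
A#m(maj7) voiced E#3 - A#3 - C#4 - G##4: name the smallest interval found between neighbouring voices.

Adjacent intervals: E#3→A#3 = perfect fourth; A#3→C#4 = minor third; C#4→G##4 = augmented fifth.
The smallest is A#3 to C#4, a minor third (3 semitones).

minor third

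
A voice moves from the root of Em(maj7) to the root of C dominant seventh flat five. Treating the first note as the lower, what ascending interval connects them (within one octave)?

m6

Em(maj7) has E as its root, and C dominant seventh flat five has C as its root.
6 letter names make it a sixth; at 8 semitones (a half step narrower than major) the quality is minor.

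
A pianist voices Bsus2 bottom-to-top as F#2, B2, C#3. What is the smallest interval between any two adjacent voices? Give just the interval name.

Adjacent intervals: F#2→B2 = perfect fourth; B2→C#3 = major second.
The smallest is B2 to C#3, a major second (2 semitones).

major second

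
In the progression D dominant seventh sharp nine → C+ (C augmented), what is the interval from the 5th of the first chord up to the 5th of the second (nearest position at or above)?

The 5th of D dominant seventh sharp nine is A; the 5th of C+ (C augmented) is G#.
A up to G# spans 7 letter names and 11 semitones — a major seventh.

M7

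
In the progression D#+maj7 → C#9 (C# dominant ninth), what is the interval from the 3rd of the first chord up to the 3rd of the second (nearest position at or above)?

The 3rd of D#+maj7 is F##; the 3rd of C#9 (C# dominant ninth) is E#.
From F## to E#: 10 semitones over a seventh = minor.

minor 7th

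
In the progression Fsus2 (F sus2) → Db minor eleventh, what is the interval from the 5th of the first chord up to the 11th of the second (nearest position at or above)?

The 5th of Fsus2 (F sus2) is C; the 11th of Db minor eleventh is Gb.
5 letter names make it a fifth; at 6 semitones (a half step narrower than perfect) the quality is diminished.

d5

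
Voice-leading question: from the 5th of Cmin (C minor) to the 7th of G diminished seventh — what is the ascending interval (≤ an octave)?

d7

The 5th of Cmin (C minor) is G; the 7th of G diminished seventh is F♭.
From G to F♭: 9 semitones over a seventh = diminished.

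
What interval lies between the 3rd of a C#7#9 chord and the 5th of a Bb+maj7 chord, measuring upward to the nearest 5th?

minor second

The 3rd of C#7#9 is E#; the 5th of Bb+maj7 is F#.
E# up to F# is 1 semitone, a half step narrower than a major second, so the interval is minor.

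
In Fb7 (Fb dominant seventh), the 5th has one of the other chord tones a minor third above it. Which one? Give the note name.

Ebb

The chord tones of Fb7 (Fb dominant seventh) are Fb Ab Cb Ebb.
The 5th is Cb. A minor third above Cb is Ebb.
Ebb is the chord's 7th.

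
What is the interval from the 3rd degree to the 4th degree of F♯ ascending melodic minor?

Spelling F♯ ascending melodic minor: F♯ G♯ A B C♯ D♯ E♯.
So we need the interval from A up to B.
A up to B spans 2 letter names and 2 semitones — a major second.

major second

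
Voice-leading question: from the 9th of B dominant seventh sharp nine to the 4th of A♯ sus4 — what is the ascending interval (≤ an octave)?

m2

B dominant seventh sharp nine has C𝄪 as its 9th, and A♯ sus4 has D♯ as its 4th.
2 letter names make it a second; at 1 semitone (a half step narrower than major) the quality is minor.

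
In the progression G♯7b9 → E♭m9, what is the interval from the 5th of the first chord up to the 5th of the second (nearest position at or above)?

diminished sixth

G♯7b9 has D♯ as its 5th, and E♭m9 has B♭ as its 5th.
From D♯ to B♭: 7 semitones over a sixth = diminished.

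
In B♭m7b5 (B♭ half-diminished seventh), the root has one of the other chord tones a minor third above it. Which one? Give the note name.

Db

The chord tones of B♭m7b5 are B♭–D♭–F♭–A♭.
The root is B♭. A minor third above B♭ is D♭.
D♭ is the chord's 3rd.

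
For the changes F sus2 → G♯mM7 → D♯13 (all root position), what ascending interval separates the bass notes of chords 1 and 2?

augmented second

The roots are F and G♯.
From F to G♯: 3 semitones over a second = augmented.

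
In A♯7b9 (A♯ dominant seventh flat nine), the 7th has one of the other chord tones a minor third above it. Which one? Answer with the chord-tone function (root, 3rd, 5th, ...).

9th

The chord tones of A♯ dominant seventh flat nine are A♯ C𝄪 E♯ G♯ B.
The 7th is G♯. A minor third above G♯ is B.
B is the chord's 9th.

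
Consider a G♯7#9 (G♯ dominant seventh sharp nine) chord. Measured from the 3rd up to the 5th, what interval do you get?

m3

G♯7#9 (G♯ dominant seventh sharp nine): G♯-B♯-D♯-F♯-A𝄪.
That puts B♯ below D♯.
3 letter names make it a third; at 3 semitones (a half step narrower than major) the quality is minor.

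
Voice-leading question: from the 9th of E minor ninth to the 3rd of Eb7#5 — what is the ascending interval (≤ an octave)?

minor 2nd

E minor ninth has F# as its 9th, and Eb7#5 has G as its 3rd.
2 letter names make it a second; at 1 semitone (a half step narrower than major) the quality is minor.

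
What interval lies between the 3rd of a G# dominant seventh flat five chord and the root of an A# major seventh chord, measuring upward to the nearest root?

The 3rd of G# dominant seventh flat five is B#; the root of A# major seventh is A#.
B# up to A# is 10 semitones, a half step narrower than a major seventh, so the interval is minor.

minor seventh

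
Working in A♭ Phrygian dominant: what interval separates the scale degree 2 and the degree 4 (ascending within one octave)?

A♭ phrygian dominant: A♭ B𝄫 C D♭ E♭ F♭ G♭.
That puts B𝄫 below D♭.
From B𝄫 to D♭ is 4 semitones, exactly the major third.

major 3rd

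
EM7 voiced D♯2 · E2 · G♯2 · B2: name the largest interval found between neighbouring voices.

Adjacent intervals: D♯2→E2 = minor second; E2→G♯2 = major third; G♯2→B2 = minor third.
The largest is E2 to G♯2, a major third (4 semitones).

major third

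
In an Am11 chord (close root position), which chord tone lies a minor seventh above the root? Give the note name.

Am11 is spelled A-C-E-G-B-D.
The root is A. A minor seventh above A is G.
G is the chord's 7th.

G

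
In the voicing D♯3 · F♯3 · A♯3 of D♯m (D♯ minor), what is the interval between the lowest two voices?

Those voices are D♯3 and F♯3.
3 letter names make it a third; at 3 semitones (a half step narrower than major) the quality is minor.

minor third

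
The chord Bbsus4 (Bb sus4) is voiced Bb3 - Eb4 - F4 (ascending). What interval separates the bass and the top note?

P5

The outer voices are Bb3 and F4.
From Bb to F is 7 semitones, exactly the perfect fifth.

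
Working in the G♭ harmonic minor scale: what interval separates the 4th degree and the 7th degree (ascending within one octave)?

augmented 4th

The scale runs G♭ A♭ B𝄫 C♭ D♭ E𝄫 F.
The 4th degree is C♭ and the 7th scale degree is F.
C♭ up to F is 6 semitones, a half step wider than a perfect fourth, so the interval is augmented.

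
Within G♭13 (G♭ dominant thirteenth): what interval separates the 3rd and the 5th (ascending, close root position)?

G♭ dominant thirteenth: G♭, B♭, D♭, F♭, A♭, E♭.
The 3rd is B♭ and the 5th is D♭.
From B♭ to D♭: 3 semitones over a third = minor.

m3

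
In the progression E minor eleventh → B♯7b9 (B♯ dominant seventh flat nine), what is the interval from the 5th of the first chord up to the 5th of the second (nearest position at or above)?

E minor eleventh has B as its 5th, and B♯7b9 (B♯ dominant seventh flat nine) has F𝄪 as its 5th.
B up to F𝄪 is 8 semitones, a half step wider than a perfect fifth, so the interval is augmented.

augmented fifth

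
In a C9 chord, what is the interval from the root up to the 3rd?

M3

Spelling the chord: C E G Bb D.
So we need the interval from C up to E.
From C to E is 4 semitones, exactly the major third.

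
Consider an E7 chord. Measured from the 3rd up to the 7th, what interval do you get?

E dominant seventh: E, G#, B, D.
The 3rd is G# and the 7th is D.
G# up to D is 6 semitones, a half step narrower than a perfect fifth, so the interval is diminished.

d5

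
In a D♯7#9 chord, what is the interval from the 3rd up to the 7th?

diminished fifth

Spelling the chord: D♯ F𝄪 A♯ C♯ E𝄪.
That puts F𝄪 below C♯.
5 letter names make it a fifth; at 6 semitones (a half step narrower than perfect) the quality is diminished.
This 3–7 tritone is the characteristic tension at the heart of the dominant sound.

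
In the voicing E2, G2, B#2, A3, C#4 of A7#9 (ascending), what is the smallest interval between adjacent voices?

Adjacent intervals: E2→G2 = minor third; G2→B#2 = augmented third; B#2→A3 = diminished seventh; A3→C#4 = major third.
The smallest is E2 to G2, a minor third (3 semitones).

m3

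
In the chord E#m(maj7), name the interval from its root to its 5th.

perfect fifth

E#m(maj7): E#–G#–B#–D##.
So we need the interval from E# up to B#.
Counting 5 letters and 7 half steps from E# gives a perfect fifth.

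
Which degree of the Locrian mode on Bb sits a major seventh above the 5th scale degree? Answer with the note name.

The scale is Bb Cb Db Eb Fb Gb Ab.
The 5th scale degree is Fb; a major seventh above that is Eb — scale degree 4.

Eb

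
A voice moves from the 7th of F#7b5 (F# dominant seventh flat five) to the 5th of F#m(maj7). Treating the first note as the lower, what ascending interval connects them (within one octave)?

The 7th of F#7b5 (F# dominant seventh flat five) is E; the 5th of F#m(maj7) is C#.
From E to C# is 9 semitones, exactly the major sixth.

major sixth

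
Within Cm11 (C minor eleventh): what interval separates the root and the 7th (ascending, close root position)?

m7

The chord tones of Cm11 are C–Eb–G–Bb–D–F.
That puts C below Bb.
C up to Bb is 10 semitones, a half step narrower than a major seventh, so the interval is minor.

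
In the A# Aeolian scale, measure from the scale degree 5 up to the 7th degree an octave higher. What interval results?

A# natural minor: A# B# C# D# E# F# G#.
That puts E# below G#.
E# up to G# is 15 semitones, a half step narrower than a major tenth, so the interval is minor.

m10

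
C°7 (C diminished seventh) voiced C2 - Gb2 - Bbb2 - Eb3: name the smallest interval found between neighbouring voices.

m3

Adjacent intervals: C2→Gb2 = diminished fifth; Gb2→Bbb2 = minor third; Bbb2→Eb3 = augmented fourth.
The smallest is Gb2 to Bbb2, a minor third (3 semitones).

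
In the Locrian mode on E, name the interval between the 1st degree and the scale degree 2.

Spelling the Locrian mode on E: E F G A B♭ C D.
1st degree = E; degree 2 = F.
From E to F: 1 semitone over a second = minor.

m2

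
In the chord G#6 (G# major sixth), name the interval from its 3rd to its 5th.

The chord tones of G# major sixth are G#, B#, D#, E#.
That puts B# below D#.
From B# to D#: 3 semitones over a third = minor.

minor 3rd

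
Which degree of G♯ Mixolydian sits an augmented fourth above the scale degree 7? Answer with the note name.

The scale is G♯ A♯ B♯ C♯ D♯ E♯ F♯.
The scale degree 7 is F♯; an augmented fourth above that is B♯ — scale degree 3.

B#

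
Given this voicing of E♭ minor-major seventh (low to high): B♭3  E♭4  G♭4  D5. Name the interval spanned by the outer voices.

major tenth

The outer voices are B♭3 and D5.
B♭ up to D spans 10 letter names and 16 semitones — a major tenth.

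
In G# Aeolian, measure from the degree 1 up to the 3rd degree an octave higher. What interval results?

minor tenth

The scale runs G# A# B C# D# E F#.
So we need the interval from G# up to B.
G# up to B is 15 semitones, a half step narrower than a major tenth, so the interval is minor.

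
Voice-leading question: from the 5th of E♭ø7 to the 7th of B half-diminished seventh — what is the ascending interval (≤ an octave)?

augmented 7th

The 5th of E♭ø7 is B𝄫; the 7th of B half-diminished seventh is A.
B𝄫 up to A is 12 semitones, a half step wider than a major seventh, so the interval is augmented.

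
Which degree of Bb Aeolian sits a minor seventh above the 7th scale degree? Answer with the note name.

Gb

The scale is Bb C Db Eb F Gb Ab.
The 7th scale degree is Ab; a minor seventh above that is Gb — scale degree 6.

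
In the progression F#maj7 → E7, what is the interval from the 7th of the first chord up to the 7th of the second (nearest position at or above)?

d7

F#maj7 has E# as its 7th, and E7 has D as its 7th.
From E# to D: 9 semitones over a seventh = diminished.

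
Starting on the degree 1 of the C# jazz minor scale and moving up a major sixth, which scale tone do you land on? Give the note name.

A#

The scale is C# D# E F# G# A# B#.
The degree 1 is C#; a major sixth above that is A# — scale degree 6.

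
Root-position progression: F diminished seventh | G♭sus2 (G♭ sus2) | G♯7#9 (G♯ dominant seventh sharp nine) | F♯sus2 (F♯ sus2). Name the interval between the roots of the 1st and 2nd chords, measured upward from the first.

The roots are F and G♭.
From F to G♭: 1 semitone over a second = minor.

minor second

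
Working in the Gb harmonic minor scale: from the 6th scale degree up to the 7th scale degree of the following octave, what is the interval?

augmented ninth

Gb harmonic minor: Gb Ab Bbb Cb Db Ebb F.
6th scale degree = Ebb; 7th degree (up an octave) = F.
Ebb up to F is 15 semitones, a half step wider than a major ninth, so the interval is augmented.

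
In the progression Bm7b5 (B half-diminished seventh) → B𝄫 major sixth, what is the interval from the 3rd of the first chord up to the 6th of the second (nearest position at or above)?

Bm7b5 (B half-diminished seventh) has D as its 3rd, and B𝄫 major sixth has G♭ as its 6th.
D up to G♭ is 4 semitones, a half step narrower than a perfect fourth, so the interval is diminished.

diminished fourth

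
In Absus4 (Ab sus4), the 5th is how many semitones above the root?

7

The chord tones of Absus4 (Ab sus4) are Ab, Db, Eb.
Ab to Eb is a perfect fifth: 7 semitones.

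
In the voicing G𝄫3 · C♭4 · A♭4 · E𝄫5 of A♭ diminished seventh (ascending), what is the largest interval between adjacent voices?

Adjacent intervals: G𝄫3→C♭4 = augmented fourth; C♭4→A♭4 = major sixth; A♭4→E𝄫5 = diminished fifth.
The largest is C♭4 to A♭4, a major sixth (9 semitones).

major 6th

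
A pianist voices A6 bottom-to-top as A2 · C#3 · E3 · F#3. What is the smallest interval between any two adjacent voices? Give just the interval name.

Adjacent intervals: A2→C#3 = major third; C#3→E3 = minor third; E3→F#3 = major second.
The smallest is E3 to F#3, a major second (2 semitones).

major 2nd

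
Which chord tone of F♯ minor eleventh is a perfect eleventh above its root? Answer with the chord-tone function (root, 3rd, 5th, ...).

Spelling the chord: F♯–A–C♯–E–G♯–B.
The root is F♯. A perfect eleventh above F♯ is B.
B is the chord's 11th.

11th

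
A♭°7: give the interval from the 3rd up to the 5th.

minor third

A♭dim7 (A♭ diminished seventh) is spelled A♭-C♭-E𝄫-G𝄫.
So we need the interval from C♭ up to E𝄫.
3 letter names make it a third; at 3 semitones (a half step narrower than major) the quality is minor.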